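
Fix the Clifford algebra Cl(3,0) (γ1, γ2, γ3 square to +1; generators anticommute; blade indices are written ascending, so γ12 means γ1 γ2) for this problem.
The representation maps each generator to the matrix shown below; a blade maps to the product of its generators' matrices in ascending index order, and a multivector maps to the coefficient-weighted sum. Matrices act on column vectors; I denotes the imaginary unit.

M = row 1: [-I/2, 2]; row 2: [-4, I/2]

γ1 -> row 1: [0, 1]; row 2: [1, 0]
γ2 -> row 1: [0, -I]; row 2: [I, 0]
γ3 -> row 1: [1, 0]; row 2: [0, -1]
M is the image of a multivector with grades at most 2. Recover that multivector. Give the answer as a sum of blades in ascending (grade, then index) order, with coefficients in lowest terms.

Method: 1, rho(γ1), rho(γ2), rho(γ3) form a trace-orthogonal basis of the 2x2 complex matrices (tr(X Y) = 2 if X = Y, else 0), so M = m0*1 + m1*rho(γ1) + m2*rho(γ2) + m3*rho(γ3) with m0 = tr(M)/2 = 0, m1 = tr(M rho(γ1))/2 = -1, m2 = tr(M rho(γ2))/2 = 3*I, m3 = tr(M rho(γ3))/2 = -I/2.
Multiplying table entries, the bivector images are rho(γ12) = I*rho(γ3), rho(γ13) = -I*rho(γ2), rho(γ23) = I*rho(γ1); with real blade coefficients the real parts of m0..m3 are the coefficients of 1, γ1, γ2, γ3 and the imaginary parts give the bivectors (γ23: Im m1, γ13: -Im m2, γ12: Im m3).
Answer: -γ1 - 1/2*γ12 - 3*γ13


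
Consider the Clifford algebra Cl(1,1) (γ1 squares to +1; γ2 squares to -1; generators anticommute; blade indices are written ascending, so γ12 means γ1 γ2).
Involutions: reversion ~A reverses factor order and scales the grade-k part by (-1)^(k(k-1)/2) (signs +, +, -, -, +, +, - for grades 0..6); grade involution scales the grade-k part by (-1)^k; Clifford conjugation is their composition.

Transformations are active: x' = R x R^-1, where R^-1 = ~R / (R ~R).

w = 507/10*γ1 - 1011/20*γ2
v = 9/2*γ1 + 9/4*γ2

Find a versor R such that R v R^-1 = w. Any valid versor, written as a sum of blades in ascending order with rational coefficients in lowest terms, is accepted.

Here q(v) = q(w) = 243/16; the classical choice R = v + w = 276/5*γ1 - 483/10*γ2 then realises v -> w under the sandwich.
Answer: 276/5*γ1 - 483/10*γ2


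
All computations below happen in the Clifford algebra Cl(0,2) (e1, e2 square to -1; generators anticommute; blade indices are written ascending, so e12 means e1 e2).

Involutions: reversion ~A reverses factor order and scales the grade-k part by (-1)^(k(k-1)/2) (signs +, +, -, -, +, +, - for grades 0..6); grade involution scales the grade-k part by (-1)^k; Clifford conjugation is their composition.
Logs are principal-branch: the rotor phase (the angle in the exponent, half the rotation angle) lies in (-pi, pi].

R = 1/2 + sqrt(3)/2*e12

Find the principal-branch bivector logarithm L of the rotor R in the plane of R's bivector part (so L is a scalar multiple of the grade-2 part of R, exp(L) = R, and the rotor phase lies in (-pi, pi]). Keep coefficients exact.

The scalar part of R is 1/2, which pins the rotor phase on the principal branch; dividing the bivector part by the sine of that phase recovers the unit plane, and L is the phase times that plane.
Concretely: cos(phase) = 1/2 gives phase = ±pi/3, and since phase/sin(phase) is even the sign is immaterial: L = (phase/sin(phase)) * <R>_2 = (2*sqrt(3)*pi/9) * <R>_2.
Answer: pi/3*e12


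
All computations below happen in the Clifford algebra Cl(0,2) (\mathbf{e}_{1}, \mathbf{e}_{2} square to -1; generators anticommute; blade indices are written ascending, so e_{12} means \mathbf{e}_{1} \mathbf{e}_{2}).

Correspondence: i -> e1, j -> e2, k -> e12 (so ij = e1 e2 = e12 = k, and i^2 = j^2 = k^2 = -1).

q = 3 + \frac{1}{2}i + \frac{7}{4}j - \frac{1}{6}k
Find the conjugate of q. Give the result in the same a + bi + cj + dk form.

In blades: q = 3 + \frac{1}{2} e_{1} + \frac{7}{4} e_{2} - \frac{1}{6} e_{12}.
Conjugation here is Clifford conjugation: the scalar is fixed and the grade-1 and grade-2 blades all flip sign, giving 3 - \frac{1}{2} e_{1} - \frac{7}{4} e_{2} + \frac{1}{6} e_{12}; translating back:
Answer: 3 - \frac{1}{2}i - \frac{7}{4}j + \frac{1}{6}k


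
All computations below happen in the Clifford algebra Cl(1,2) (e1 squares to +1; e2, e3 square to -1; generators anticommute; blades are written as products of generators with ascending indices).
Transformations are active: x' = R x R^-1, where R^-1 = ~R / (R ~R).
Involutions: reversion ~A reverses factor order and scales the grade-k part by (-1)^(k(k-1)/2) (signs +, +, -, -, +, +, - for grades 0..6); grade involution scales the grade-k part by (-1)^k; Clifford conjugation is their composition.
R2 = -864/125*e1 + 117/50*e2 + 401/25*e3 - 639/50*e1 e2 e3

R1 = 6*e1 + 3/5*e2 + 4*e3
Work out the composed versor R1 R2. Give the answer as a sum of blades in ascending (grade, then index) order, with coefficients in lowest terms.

Distribute over the terms of R1 (each basis-blade product reordered to ascending indices, repeated generators contracted through their squares):
(6*e1) R2 = -5184/125 + 351/25*e1 e2 + 2406/25*e1 e3 - 1917/25*e2 e3
(3/5*e2) R2 = -351/250 + 2592/625*e1 e2 - 1917/250*e1 e3 + 1203/125*e2 e3
(4*e3) R2 = -1604/25 + 1278/25*e1 e2 + 3456/125*e1 e3 - 234/25*e2 e3
Summing the partial products and collecting blades:
Answer: -26759/250 + 43317/625*e1 e2 + 5811/50*e1 e3 - 9552/125*e2 e3


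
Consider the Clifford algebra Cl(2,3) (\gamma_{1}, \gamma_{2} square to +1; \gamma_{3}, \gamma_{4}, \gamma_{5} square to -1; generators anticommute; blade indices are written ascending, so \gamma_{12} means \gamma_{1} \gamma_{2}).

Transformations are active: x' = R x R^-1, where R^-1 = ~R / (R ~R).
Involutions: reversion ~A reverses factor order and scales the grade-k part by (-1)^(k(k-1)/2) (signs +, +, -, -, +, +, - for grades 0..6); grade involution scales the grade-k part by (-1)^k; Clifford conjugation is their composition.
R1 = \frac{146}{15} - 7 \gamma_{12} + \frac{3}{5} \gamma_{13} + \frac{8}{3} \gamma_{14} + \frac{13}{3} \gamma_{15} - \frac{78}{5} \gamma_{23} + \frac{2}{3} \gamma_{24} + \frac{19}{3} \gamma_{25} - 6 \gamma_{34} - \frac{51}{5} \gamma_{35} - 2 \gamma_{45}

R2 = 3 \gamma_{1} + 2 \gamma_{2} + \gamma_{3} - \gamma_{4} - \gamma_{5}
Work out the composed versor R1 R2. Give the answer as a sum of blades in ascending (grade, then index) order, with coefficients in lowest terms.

Distribute over the terms of R2 (each basis-blade product reordered to ascending indices, repeated generators contracted through their squares):
R1 (3 \gamma_{1}) = \frac{146}{5} \gamma_{1} + 21 \gamma_{2} - \frac{9}{5} \gamma_{3} - 8 \gamma_{4} - 13 \gamma_{5} - \frac{234}{5} \gamma_{123} + 2 \gamma_{124} + 19 \gamma_{125} - 18 \gamma_{134} - \frac{153}{5} \gamma_{135} - 6 \gamma_{145}
R1 (2 \gamma_{2}) = -14 \gamma_{1} + \frac{292}{15} \gamma_{2} + \frac{156}{5} \gamma_{3} - \frac{4}{3} \gamma_{4} - \frac{38}{3} \gamma_{5} - \frac{6}{5} \gamma_{123} - \frac{16}{3} \gamma_{124} - \frac{26}{3} \gamma_{125} - 12 \gamma_{234} - \frac{102}{5} \gamma_{235} - 4 \gamma_{245}
R1 (\gamma_{3}) = -\frac{3}{5} \gamma_{1} + \frac{78}{5} \gamma_{2} + \frac{146}{15} \gamma_{3} - 6 \gamma_{4} - \frac{51}{5} \gamma_{5} - 7 \gamma_{123} - \frac{8}{3} \gamma_{134} - \frac{13}{3} \gamma_{135} - \frac{2}{3} \gamma_{234} - \frac{19}{3} \gamma_{235} - 2 \gamma_{345}
R1 (-\gamma_{4}) = \frac{8}{3} \gamma_{1} + \frac{2}{3} \gamma_{2} - 6 \gamma_{3} - \frac{146}{15} \gamma_{4} + 2 \gamma_{5} + 7 \gamma_{124} - \frac{3}{5} \gamma_{134} + \frac{13}{3} \gamma_{145} + \frac{78}{5} \gamma_{234} + \frac{19}{3} \gamma_{245} - \frac{51}{5} \gamma_{345}
R1 (-\gamma_{5}) = \frac{13}{3} \gamma_{1} + \frac{19}{3} \gamma_{2} - \frac{51}{5} \gamma_{3} - 2 \gamma_{4} - \frac{146}{15} \gamma_{5} + 7 \gamma_{125} - \frac{3}{5} \gamma_{135} - \frac{8}{3} \gamma_{145} + \frac{78}{5} \gamma_{235} - \frac{2}{3} \gamma_{245} + 6 \gamma_{345}
Summing the partial products and collecting blades:
Answer: \frac{108}{5} \gamma_{1} + \frac{946}{15} \gamma_{2} + \frac{344}{15} \gamma_{3} - \frac{406}{15} \gamma_{4} - \frac{218}{5} \gamma_{5} - 55 \gamma_{123} + \frac{11}{3} \gamma_{124} + \frac{52}{3} \gamma_{125} - \frac{319}{15} \gamma_{134} - \frac{533}{15} \gamma_{135} - \frac{13}{3} \gamma_{145} + \frac{44}{15} \gamma_{234} - \frac{167}{15} \gamma_{235} + \frac{5}{3} \gamma_{245} - \frac{31}{5} \gamma_{345}


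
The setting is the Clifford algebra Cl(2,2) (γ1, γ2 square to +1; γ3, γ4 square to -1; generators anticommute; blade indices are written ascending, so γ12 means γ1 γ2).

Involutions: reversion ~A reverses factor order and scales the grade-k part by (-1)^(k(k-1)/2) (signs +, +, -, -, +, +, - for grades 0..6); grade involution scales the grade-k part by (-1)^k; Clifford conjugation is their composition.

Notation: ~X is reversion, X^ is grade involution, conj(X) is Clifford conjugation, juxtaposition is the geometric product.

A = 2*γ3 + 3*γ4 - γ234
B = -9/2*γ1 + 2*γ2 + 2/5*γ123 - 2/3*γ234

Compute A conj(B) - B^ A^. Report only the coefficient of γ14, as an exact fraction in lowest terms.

first term: -2/3 - 4/5*γ12 - 9*γ13 - 131/10*γ14 + 6*γ23 + 14/3*γ24 + 2*γ34 + 33/10*γ1234
second term: -2/3 - 4/5*γ12 - 9*γ13 - 139/10*γ14 + 6*γ23 + 14/3*γ24 - 2*γ34 + 57/10*γ1234
Answer: 4/5


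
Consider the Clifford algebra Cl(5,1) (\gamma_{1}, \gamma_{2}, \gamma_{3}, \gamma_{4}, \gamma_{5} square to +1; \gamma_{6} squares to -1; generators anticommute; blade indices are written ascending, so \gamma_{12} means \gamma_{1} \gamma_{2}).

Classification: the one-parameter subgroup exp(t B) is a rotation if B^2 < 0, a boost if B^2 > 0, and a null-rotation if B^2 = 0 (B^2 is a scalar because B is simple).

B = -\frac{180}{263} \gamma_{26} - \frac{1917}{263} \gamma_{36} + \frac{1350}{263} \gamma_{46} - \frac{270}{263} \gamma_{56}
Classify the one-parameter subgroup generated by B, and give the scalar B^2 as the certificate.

B^2 term by term: the squares give (-\frac{180}{263})^2*(\gamma_{26})^2 + (-\frac{1917}{263})^2*(\gamma_{36})^2 + (\frac{1350}{263})^2*(\gamma_{46})^2 + (-\frac{270}{263})^2*(\gamma_{56})^2 = \frac{32400}{69169}*(+1) + \frac{3674889}{69169}*(+1) + \frac{1822500}{69169}*(+1) + \frac{72900}{69169}*(+1) = 81 (each basis 2-blade squares to minus the product of its generators' squares); cross terms between blades sharing an index anticommute and cancel. So B^2 = 81.
Answer: boost, certificate B^2 = 81. Key observation: B^2 = 81 is a conjugation invariant, so its sign decides the class regardless of the surface form of B.


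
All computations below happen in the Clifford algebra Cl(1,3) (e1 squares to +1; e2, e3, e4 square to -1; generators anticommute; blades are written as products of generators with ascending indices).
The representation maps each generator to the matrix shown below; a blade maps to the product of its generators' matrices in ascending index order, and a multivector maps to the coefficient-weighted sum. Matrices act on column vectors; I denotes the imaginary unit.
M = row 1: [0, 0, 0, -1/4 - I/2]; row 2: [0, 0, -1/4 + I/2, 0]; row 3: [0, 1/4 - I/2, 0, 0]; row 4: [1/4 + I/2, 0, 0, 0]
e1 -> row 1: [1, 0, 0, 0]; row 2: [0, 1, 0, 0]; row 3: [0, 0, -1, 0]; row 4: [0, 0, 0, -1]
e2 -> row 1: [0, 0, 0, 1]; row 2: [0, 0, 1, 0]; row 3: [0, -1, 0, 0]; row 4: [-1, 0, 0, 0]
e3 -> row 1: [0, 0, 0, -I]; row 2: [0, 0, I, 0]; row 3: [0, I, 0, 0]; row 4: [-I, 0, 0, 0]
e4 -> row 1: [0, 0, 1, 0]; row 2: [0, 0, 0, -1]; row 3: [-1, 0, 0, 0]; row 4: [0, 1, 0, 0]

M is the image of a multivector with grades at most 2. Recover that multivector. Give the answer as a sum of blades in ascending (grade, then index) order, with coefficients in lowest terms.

Method: the blade images are trace-orthogonal — tr(rho(e_A) rho(e_B)^-1) = 4 if A = B and 0 otherwise — and rho(e_A)^-1 = (e_A)^2 * rho(e_A) with (e_A)^2 = +1 or -1, so the coefficient of e_A in the preimage is (e_A)^2 * tr(M rho(e_A))/4.
Nonzero projections over blades of grade <= 2: e2: (e2)^2 = -1, tr(M rho(e2)) = 1, coefficient -1/4; e1 e3: (e1 e3)^2 = +1, tr(M rho(e1 e3)) = 2, coefficient 1/2. Every other blade of grade <= 2 projects to 0.
Answer: -1/4*e2 + 1/2*e1 e3


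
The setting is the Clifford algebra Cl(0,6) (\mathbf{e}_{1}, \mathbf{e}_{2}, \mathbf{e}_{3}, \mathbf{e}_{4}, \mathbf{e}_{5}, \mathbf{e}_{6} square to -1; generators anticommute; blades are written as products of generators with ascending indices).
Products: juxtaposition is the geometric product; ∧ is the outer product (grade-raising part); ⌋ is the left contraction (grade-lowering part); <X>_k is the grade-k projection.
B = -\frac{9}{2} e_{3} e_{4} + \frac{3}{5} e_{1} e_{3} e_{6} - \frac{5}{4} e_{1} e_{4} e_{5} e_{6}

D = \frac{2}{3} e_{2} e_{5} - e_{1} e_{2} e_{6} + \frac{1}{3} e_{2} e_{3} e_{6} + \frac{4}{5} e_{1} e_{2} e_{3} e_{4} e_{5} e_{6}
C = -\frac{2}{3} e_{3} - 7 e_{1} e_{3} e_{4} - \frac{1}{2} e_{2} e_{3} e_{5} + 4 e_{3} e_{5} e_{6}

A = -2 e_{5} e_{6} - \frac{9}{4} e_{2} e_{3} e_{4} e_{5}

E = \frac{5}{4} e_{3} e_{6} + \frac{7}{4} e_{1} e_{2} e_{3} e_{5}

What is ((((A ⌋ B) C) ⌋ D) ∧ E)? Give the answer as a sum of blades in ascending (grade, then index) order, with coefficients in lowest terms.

step 1: -\frac{5}{2} e_{1} e_{4}
step 2: \frac{35}{2} e_{3} - \frac{5}{3} e_{1} e_{3} e_{4} + \frac{5}{4} e_{1} e_{2} e_{3} e_{4} e_{5} + 10 e_{1} e_{3} e_{4} e_{5} e_{6}
step 3: -8 e_{2} - e_{6} + \frac{35}{6} e_{2} e_{6} - \frac{4}{3} e_{2} e_{5} e_{6} - 14 e_{1} e_{2} e_{4} e_{5} e_{6}
step 4: -10 e_{2} e_{3} e_{6} - \frac{7}{4} e_{1} e_{2} e_{3} e_{5} e_{6}
Answer: -10 e_{2} e_{3} e_{6} - \frac{7}{4} e_{1} e_{2} e_{3} e_{5} e_{6}


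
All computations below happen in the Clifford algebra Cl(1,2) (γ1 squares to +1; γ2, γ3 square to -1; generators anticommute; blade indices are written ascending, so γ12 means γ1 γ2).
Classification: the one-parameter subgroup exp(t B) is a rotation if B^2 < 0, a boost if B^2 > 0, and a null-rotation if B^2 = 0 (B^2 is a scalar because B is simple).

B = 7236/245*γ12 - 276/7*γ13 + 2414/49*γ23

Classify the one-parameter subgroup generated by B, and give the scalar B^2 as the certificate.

B^2 term by term: the squares give (7236/245)^2*(γ12)^2 + (-276/7)^2*(γ13)^2 + (2414/49)^2*(γ23)^2 = 52359696/60025*(+1) + 76176/49*(+1) + 5827396/2401*(-1) = -4/25 (each basis 2-blade squares to minus the product of its generators' squares); cross terms between blades sharing an index anticommute and cancel. So B^2 = -4/25.
Answer: rotation, certificate B^2 = -4/25. Why this suffices: the scalar -4/25 survives any versor conjugation, so its sign alone determines the class however B is presented.


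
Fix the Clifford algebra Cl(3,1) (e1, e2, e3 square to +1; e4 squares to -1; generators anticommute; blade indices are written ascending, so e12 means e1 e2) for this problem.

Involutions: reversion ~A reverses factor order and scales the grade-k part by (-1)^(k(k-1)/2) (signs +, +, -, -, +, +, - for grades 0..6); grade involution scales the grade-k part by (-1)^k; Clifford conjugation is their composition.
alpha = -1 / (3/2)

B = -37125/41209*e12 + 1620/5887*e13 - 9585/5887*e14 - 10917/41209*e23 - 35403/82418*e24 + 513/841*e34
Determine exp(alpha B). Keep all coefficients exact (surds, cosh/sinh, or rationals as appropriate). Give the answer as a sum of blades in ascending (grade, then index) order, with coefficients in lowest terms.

B^2 term by term: the squares give (-37125/41209)^2*(e12)^2 + (1620/5887)^2*(e13)^2 + (-9585/5887)^2*(e14)^2 + (-10917/41209)^2*(e23)^2 + (-35403/82418)^2*(e24)^2 + (513/841)^2*(e34)^2 = 1378265625/1698181681*(-1) + 2624400/34656769*(-1) + 91872225/34656769*(+1) + 119180889/1698181681*(-1) + 1253372409/6792726724*(+1) + 263169/707281*(+1) = 9/4 (each basis 2-blade squares to minus the product of its generators' squares); cross terms between blades sharing an index anticommute and cancel; the commuting (index-disjoint) pairs give grade-4 terms 2*c*c'*(blade product), which cancel blade by blade — e1234: -38090250/34656769 + 57352860/242597383 + 209278890/242597383 = 0 — confirming B is simple. So B^2 = 9/4.
B^2 = 9/4 — a positive square means the series sums to a boost: l = 3/2, alpha*l = -1, so exp(alpha B) = cosh(-1) + (sinh(-1)/(3/2))*B = cosh(1) + (-2*sinh(1)/3)*B.
Answer: cosh(1) + 24750*sinh(1)/41209*e12 - 1080*sinh(1)/5887*e13 + 6390*sinh(1)/5887*e14 + 7278*sinh(1)/41209*e23 + 11801*sinh(1)/41209*e24 - 342*sinh(1)/841*e34


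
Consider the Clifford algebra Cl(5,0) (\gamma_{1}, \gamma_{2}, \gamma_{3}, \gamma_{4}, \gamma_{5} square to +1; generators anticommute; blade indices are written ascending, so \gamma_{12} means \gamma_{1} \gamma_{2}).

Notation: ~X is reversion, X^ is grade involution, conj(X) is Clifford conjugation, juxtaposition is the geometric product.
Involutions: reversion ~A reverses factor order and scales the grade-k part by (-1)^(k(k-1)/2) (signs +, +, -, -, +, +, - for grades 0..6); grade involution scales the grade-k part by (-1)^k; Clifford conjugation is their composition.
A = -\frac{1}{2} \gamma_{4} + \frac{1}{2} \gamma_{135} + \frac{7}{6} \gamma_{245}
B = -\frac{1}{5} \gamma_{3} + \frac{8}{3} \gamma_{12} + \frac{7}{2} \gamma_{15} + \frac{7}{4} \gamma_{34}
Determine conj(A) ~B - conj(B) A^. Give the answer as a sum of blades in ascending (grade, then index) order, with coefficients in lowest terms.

first term: -\frac{7}{8} \gamma_{3} + \frac{1}{10} \gamma_{15} + \frac{1}{10} \gamma_{34} + \frac{11}{4} \gamma_{124} + \frac{287}{72} \gamma_{145} + \frac{17}{24} \gamma_{235} - \frac{7}{30} \gamma_{2345}
second term: \frac{7}{8} \gamma_{3} + \frac{1}{10} \gamma_{15} + \frac{1}{10} \gamma_{34} + \frac{11}{4} \gamma_{124} + \frac{287}{72} \gamma_{145} + \frac{17}{24} \gamma_{235} + \frac{7}{30} \gamma_{2345}
Answer: -\frac{7}{4} \gamma_{3} - \frac{7}{15} \gamma_{2345}


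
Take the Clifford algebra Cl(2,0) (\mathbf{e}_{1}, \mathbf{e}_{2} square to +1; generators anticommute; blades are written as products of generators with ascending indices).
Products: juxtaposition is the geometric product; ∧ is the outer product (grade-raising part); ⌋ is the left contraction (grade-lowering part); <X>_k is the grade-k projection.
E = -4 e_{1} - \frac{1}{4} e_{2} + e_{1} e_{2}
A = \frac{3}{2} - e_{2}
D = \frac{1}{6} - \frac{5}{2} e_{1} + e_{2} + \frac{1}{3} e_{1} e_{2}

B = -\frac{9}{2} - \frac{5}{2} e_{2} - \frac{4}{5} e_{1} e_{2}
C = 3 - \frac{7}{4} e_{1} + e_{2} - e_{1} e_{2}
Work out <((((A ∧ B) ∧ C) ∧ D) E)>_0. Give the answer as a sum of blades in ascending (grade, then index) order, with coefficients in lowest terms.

step 1: -\frac{27}{4} + \frac{3}{4} e_{2} - \frac{6}{5} e_{1} e_{2}
step 2: -\frac{81}{4} + \frac{189}{16} e_{1} - \frac{9}{2} e_{2} + \frac{357}{80} e_{1} e_{2}
step 3: -\frac{27}{8} + \frac{1683}{32} e_{1} - 21 e_{2} - \frac{871}{160} e_{1} e_{2}
step 4: -\frac{31949}{160} + \frac{22951}{640} e_{1} + \frac{2533}{80} e_{2} - \frac{12867}{128} e_{1} e_{2}
step 5: -\frac{31949}{160}
Answer: -\frac{31949}{160}


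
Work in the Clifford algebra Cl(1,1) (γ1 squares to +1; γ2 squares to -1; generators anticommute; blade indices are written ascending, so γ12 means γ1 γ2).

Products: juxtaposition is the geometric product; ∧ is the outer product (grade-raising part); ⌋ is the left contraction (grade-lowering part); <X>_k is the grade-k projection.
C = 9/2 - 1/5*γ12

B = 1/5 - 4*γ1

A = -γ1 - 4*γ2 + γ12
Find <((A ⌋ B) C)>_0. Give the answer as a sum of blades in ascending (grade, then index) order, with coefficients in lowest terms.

step 1: 4
step 2: 18 - 4/5*γ12
step 3: 18
Answer: 18


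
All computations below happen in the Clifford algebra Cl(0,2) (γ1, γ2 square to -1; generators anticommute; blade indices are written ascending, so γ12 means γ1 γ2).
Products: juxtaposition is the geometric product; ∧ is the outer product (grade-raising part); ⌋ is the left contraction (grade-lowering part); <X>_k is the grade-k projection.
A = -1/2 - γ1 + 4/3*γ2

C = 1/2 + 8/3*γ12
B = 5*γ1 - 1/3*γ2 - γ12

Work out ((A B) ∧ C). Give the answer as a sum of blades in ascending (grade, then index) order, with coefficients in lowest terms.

step 1: 49/9 - 23/6*γ1 - 5/6*γ2 - 35/6*γ12
step 2: 49/18 - 23/12*γ1 - 5/12*γ2 + 1253/108*γ12
Answer: 49/18 - 23/12*γ1 - 5/12*γ2 + 1253/108*γ12


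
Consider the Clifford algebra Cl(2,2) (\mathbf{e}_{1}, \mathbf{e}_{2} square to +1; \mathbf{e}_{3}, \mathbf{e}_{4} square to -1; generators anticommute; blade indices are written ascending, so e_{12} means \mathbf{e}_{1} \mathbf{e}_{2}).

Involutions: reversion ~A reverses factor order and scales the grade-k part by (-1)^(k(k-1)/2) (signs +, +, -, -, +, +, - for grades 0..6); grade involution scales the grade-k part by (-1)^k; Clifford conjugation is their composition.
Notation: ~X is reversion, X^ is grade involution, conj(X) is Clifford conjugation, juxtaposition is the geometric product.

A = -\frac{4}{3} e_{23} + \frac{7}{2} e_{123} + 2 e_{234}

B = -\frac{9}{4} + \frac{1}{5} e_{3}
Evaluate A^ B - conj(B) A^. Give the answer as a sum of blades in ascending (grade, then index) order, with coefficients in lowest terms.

first term: \frac{4}{15} e_{2} + \frac{7}{10} e_{12} + 3 e_{23} - \frac{2}{5} e_{24} + \frac{63}{8} e_{123} + \frac{9}{2} e_{234}
second term: \frac{4}{15} e_{2} - \frac{7}{10} e_{12} + 3 e_{23} + \frac{2}{5} e_{24} + \frac{63}{8} e_{123} + \frac{9}{2} e_{234}
Answer: \frac{7}{5} e_{12} - \frac{4}{5} e_{24}


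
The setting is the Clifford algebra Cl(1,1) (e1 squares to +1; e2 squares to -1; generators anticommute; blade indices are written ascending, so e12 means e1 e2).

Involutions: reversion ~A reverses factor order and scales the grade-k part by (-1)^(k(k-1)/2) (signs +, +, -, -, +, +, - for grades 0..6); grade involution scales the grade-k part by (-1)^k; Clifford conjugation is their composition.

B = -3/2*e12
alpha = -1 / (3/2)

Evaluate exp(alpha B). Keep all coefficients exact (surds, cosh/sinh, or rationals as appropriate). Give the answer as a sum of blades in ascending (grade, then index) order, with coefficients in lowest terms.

B^2 = (-3/2)^2*(e12)^2 = 9/4*(+1) = 9/4 (a basis 2-blade squares to minus the product of its generators' squares).
B^2 = 9/4 — hyperbolic case — the even/odd split gives cosh and sinh: l = 3/2, alpha*l = -1, so exp(alpha B) = cosh(-1) + (sinh(-1)/(3/2))*B = cosh(1) + (-2*sinh(1)/3)*B.
Answer: cosh(1) + sinh(1)*e12


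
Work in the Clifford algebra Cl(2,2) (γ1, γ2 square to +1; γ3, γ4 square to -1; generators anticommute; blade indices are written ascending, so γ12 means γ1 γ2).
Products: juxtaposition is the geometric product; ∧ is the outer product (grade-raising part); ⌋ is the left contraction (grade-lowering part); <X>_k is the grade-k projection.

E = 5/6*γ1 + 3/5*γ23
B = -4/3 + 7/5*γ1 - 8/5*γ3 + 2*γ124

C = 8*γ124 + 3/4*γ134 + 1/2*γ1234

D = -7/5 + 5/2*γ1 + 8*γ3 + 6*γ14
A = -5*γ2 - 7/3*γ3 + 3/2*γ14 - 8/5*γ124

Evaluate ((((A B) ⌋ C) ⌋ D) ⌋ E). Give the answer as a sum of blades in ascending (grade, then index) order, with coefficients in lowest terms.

step 1: -104/15 + 11/3*γ2 + 28/9*γ3 - 21/10*γ4 + 7*γ12 + 49/15*γ13 + 8*γ14 + 8*γ23 - 56/25*γ24 + 32/15*γ124 + 12/5*γ134 - 542/75*γ1234
step 2: 874/75 - 448/25*γ1 - 326/5*γ2 - 106/15*γ3 - 1071/20*γ4 + 84/5*γ12 + 539/200*γ13 - 23*γ14 + 4*γ23 - 49/30*γ24 - 7/2*γ34 - 21/20*γ123 - 2566/45*γ124 - 211/30*γ134 - 52/15*γ1234
step 3: -53468/375 - 1753/6*γ1 + 6992/75*γ3 - 2688/25*γ4 + 1748/25*γ14
step 4: -8765/36 - 26734/225*γ1 + 6992/125*γ2 - 53468/625*γ23
Answer: -8765/36 - 26734/225*γ1 + 6992/125*γ2 - 53468/625*γ23


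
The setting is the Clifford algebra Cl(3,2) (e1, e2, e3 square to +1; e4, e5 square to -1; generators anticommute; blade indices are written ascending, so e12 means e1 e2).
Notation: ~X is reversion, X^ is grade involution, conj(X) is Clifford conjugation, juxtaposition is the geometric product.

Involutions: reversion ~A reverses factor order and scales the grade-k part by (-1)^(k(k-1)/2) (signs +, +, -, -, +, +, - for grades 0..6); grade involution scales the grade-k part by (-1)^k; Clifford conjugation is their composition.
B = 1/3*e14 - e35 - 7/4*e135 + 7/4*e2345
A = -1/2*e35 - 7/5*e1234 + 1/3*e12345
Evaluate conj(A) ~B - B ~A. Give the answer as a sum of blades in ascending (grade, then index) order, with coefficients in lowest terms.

first term: 1/2 + 7/24*e1 - 49/20*e15 + 7/15*e23 - 7/24*e24 + 1/3*e124 + 1/9*e235 - 49/20*e245 + 7/5*e1245 + 1/6*e1345
second term: -1/2 - 7/24*e1 + 49/20*e15 - 7/15*e23 - 7/24*e24 + 1/3*e124 + 1/9*e235 + 49/20*e245 + 7/5*e1245 - 1/6*e1345
Answer: 1 + 7/12*e1 - 49/10*e15 + 14/15*e23 - 49/10*e245 + 1/3*e1345


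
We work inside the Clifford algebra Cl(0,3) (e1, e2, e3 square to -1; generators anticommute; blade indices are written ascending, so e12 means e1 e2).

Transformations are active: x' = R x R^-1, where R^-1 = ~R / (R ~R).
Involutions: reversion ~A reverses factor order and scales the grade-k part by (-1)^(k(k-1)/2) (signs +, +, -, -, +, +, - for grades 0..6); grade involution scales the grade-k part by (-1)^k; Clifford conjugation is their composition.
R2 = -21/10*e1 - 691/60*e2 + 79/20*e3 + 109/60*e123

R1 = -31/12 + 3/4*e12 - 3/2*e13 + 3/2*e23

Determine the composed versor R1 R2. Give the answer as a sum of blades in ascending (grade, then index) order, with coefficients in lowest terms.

Distribute over the terms of R1 (each basis-blade product reordered to ascending indices, repeated generators contracted through their squares):
(-31/12) R2 = 217/40*e1 + 21421/720*e2 - 2449/240*e3 - 3379/720*e123
(3/4*e12) R2 = 691/80*e1 - 63/40*e2 - 109/80*e3 + 237/80*e123
(-3/2*e13) R2 = 237/40*e1 - 109/40*e2 + 63/20*e3 - 691/40*e123
(3/2*e23) R2 = -109/40*e1 - 237/40*e2 - 691/40*e3 - 63/20*e123
Summing the partial products and collecting blades:
Answer: 1381/80*e1 + 14059/720*e2 - 3083/120*e3 - 997/45*e123


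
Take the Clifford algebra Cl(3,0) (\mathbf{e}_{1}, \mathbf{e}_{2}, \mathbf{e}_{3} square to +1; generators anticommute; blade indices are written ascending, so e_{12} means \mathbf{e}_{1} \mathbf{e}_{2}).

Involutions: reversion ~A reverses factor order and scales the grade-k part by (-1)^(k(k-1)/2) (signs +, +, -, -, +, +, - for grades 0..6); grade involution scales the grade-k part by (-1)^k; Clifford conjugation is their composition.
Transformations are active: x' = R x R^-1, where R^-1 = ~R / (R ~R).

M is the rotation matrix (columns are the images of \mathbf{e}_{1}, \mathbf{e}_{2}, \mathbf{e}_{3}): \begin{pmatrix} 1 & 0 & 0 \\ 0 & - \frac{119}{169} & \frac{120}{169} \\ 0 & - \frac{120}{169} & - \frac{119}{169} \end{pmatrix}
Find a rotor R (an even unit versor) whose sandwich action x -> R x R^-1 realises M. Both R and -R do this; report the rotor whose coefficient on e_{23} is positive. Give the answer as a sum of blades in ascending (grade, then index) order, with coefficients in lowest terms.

Method: write R = a + b12*e_{12} + b13*e_{13} + b23*e_{23} with a^2 + b12^2 + b13^2 + b23^2 = 1 (so R^-1 = ~R). Expanding the columns R e_j ~R gives tr M = 4a^2 - 1 and, from the antisymmetric part, M21 - M12 = -4a*b12, M13 - M31 = 4a*b13, M32 - M23 = -4a*b23.
Here tr M = -\frac{69}{169}, so a^2 = (1 + tr M)/4 = \frac{25}{169} and a = ±\frac{5}{13}. Taking a = \frac{5}{13}: M21 - M12 = 0, M13 - M31 = 0, M32 - M23 = -\frac{240}{169}, giving b12 = 0, b13 = 0, b23 = \frac{12}{13}, i.e. R = \frac{5}{13} + \frac{12}{13} e_{23}.
Its e_{23} coefficient is already positive.
Answer: \frac{5}{13} + \frac{12}{13} e_{23}. Note: both R and -R realise this M (trace -\frac{69}{169}); the covering map identifies them, and the e_{23}-coefficient sign is the tie-breaker.


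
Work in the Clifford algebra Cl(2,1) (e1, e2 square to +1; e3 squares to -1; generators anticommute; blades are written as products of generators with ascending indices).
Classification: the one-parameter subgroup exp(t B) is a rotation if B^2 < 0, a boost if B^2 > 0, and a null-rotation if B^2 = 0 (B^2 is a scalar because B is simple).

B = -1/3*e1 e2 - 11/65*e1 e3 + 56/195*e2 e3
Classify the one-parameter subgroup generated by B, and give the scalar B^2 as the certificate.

B^2 term by term: the squares give (-1/3)^2*(e1 e2)^2 + (-11/65)^2*(e1 e3)^2 + (56/195)^2*(e2 e3)^2 = 1/9*(-1) + 121/4225*(+1) + 3136/38025*(+1) = 0 (each basis 2-blade squares to minus the product of its generators' squares); cross terms between blades sharing an index anticommute and cancel. So B^2 = 0.
Answer: null-rotation, certificate B^2 = 0. Certificate logic: 0 is a conjugation-invariant scalar, so its sign fixes rotation versus boost versus null-rotation outright.


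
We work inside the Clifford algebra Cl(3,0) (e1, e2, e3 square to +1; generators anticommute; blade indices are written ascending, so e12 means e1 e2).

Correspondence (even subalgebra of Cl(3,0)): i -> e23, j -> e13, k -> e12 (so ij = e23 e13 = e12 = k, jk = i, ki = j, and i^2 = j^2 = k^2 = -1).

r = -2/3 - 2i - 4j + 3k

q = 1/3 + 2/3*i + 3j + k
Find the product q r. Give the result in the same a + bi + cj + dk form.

In blades: q = 1/3 + e12 + 3*e13 + 2/3*e23, r = -2/3 + 3*e12 - 4*e13 - 2*e23.
Distribute q over r term by term (generator squares from the signature, products reordered to ascending indices): (1/3)*r = -2/9 + e12 - 4/3*e13 - 2/3*e23; (e12)*r = -3 - 2/3*e12 - 2*e13 + 4*e23; (3*e13)*r = 12 + 6*e12 - 2*e13 + 9*e23; (2/3*e23)*r = 4/3 - 8/3*e12 - 2*e13 - 4/9*e23.
Sum: 91/9 + 11/3*e12 - 22/3*e13 + 107/9*e23; translating back through the correspondence:
Answer: 91/9 + 107/9*i - 22/3*j + 11/3*k


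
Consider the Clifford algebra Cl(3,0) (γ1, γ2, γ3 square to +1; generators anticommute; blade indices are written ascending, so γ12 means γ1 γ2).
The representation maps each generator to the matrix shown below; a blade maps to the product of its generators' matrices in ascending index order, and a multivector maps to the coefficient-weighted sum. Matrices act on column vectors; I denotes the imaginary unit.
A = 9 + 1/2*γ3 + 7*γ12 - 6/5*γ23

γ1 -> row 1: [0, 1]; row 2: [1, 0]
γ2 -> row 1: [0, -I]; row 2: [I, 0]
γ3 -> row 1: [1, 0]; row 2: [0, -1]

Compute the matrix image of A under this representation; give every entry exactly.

Bivector images (products of the table entries): rho(γ12) = rho(γ1)rho(γ2) = row 1: [I, 0]; row 2: [0, -I]; rho(γ23) = rho(γ2)rho(γ3) = row 1: [0, I]; row 2: [I, 0].
M = (9)*1 + (1/2)*rho(γ3) + (7)*rho(γ12) + (-6/5)*rho(γ23), summed entrywise (1 is the identity matrix):
Answer: row 1: [19/2 + 7*I, -6*I/5]; row 2: [-6*I/5, 17/2 - 7*I]


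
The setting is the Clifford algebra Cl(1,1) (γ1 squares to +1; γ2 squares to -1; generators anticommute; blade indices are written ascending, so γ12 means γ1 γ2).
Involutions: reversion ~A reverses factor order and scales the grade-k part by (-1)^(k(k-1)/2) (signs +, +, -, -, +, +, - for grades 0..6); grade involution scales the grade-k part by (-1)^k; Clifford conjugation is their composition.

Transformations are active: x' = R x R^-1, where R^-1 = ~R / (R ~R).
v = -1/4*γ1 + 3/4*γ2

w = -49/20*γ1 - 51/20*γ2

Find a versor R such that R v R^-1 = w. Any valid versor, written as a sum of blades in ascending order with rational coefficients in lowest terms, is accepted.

Since q(v) = q(w) = -1/2, the sum R = v + w = -27/10*γ1 - 9/5*γ2 does the job whenever invertible.
Answer: -27/10*γ1 - 9/5*γ2


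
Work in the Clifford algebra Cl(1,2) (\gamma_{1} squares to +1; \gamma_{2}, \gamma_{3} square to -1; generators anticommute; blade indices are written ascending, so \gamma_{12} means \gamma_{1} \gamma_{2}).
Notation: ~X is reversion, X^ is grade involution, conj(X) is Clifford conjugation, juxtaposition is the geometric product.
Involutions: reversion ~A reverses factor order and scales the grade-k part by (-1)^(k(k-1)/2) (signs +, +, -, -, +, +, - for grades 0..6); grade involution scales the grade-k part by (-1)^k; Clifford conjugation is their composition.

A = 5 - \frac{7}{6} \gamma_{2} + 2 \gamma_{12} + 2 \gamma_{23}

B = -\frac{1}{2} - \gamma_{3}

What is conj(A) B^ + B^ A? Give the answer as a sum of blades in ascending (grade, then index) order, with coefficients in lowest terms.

first term: -\frac{5}{2} + \frac{17}{12} \gamma_{2} + 5 \gamma_{3} + \gamma_{12} + \frac{13}{6} \gamma_{23} - 2 \gamma_{123}
second term: -\frac{5}{2} + \frac{31}{12} \gamma_{2} + 5 \gamma_{3} - \gamma_{12} + \frac{1}{6} \gamma_{23} + 2 \gamma_{123}
Answer: -5 + 4 \gamma_{2} + 10 \gamma_{3} + \frac{7}{3} \gamma_{23}


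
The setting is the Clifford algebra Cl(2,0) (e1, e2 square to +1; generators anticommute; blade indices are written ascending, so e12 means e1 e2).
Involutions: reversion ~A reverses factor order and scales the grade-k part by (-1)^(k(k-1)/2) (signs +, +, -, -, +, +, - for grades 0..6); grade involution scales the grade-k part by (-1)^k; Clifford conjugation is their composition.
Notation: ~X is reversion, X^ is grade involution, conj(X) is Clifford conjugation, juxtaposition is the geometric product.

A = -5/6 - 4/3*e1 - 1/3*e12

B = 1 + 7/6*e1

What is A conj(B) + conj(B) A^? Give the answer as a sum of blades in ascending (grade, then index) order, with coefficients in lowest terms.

first term: 13/18 - 13/36*e1 - 7/18*e2 - 1/3*e12
second term: -43/18 + 83/36*e1 + 7/18*e2 - 1/3*e12
Answer: -5/3 + 35/18*e1 - 2/3*e12


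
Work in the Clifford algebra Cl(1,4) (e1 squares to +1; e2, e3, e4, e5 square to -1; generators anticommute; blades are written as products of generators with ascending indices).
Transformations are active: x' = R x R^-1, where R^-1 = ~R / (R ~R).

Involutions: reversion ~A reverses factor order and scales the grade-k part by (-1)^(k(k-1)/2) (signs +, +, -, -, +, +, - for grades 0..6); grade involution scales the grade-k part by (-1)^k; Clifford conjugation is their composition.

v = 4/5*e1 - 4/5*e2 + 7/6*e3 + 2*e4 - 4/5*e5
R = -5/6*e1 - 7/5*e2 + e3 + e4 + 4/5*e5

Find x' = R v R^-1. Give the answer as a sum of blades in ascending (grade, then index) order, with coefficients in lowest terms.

~R = -5/6*e1 - 7/5*e2 + e3 + e4 + 4/5*e5, and R ~R = -703/180, so R^-1 = ~R / (-703/180).
R v = -647/150 + 134/75*e1 e2 - 319/180*e1 e3 - 37/15*e1 e4 + 2/75*e1 e5 - 5/6*e2 e3 - 2*e2 e4 + 44/25*e2 e5 + 5/6*e3 e4 - 26/15*e3 e5 - 12/5*e4 e5
Answer: -9282/3515*e1 - 40288/17575*e2 + 21979/21090*e3 + 734/3515*e4 + 45116/17575*e5


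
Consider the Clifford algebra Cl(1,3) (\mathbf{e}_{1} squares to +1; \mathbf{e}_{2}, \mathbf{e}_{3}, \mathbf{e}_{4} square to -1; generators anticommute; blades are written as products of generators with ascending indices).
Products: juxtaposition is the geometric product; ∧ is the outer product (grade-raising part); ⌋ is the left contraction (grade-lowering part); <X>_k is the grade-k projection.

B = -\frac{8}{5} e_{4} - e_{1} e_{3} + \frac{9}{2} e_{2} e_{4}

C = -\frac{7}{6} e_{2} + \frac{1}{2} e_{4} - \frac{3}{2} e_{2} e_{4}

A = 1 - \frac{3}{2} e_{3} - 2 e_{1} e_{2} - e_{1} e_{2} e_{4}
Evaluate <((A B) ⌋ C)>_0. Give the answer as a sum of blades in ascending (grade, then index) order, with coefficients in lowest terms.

step 1: 6 e_{1} - \frac{8}{5} e_{4} - \frac{8}{5} e_{1} e_{2} - e_{1} e_{3} + 9 e_{1} e_{4} - 2 e_{2} e_{3} + \frac{9}{2} e_{2} e_{4} + \frac{12}{5} e_{3} e_{4} + \frac{16}{5} e_{1} e_{2} e_{4} + \frac{23}{4} e_{2} e_{3} e_{4}
step 2: \frac{151}{20} + \frac{12}{5} e_{2}
step 3: \frac{151}{20}
Answer: \frac{151}{20}


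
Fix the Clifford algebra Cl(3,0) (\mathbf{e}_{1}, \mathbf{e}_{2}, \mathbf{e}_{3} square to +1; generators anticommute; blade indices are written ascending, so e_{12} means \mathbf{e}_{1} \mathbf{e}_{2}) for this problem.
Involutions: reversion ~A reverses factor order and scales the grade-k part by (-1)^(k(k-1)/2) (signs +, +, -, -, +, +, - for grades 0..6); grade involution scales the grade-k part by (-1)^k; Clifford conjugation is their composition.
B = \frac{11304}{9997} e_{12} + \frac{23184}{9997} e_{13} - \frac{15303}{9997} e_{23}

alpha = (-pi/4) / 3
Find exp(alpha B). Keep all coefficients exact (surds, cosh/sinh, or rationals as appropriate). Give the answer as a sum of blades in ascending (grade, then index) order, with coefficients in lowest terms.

B^2 term by term: the squares give (\frac{11304}{9997})^2*(e_{12})^2 + (\frac{23184}{9997})^2*(e_{13})^2 + (-\frac{15303}{9997})^2*(e_{23})^2 = \frac{127780416}{99940009}*(-1) + \frac{537497856}{99940009}*(-1) + \frac{234181809}{99940009}*(-1) = -9 (each basis 2-blade squares to minus the product of its generators' squares); cross terms between blades sharing an index anticommute and cancel. So B^2 = -9.
B^2 = -9 — a negative square means the series sums to a rotation: l = 3, alpha*l = - \frac{\pi}{4}, so exp(alpha B) = cos(- \frac{\pi}{4}) + (sin(- \frac{\pi}{4})/3)*B = \frac{\sqrt{2}}{2} + (- \frac{\sqrt{2}}{6})*B.
Answer: \frac{\sqrt{2}}{2} - \frac{1884 \sqrt{2}}{9997} e_{12} - \frac{3864 \sqrt{2}}{9997} e_{13} + \frac{5101 \sqrt{2}}{19994} e_{23}


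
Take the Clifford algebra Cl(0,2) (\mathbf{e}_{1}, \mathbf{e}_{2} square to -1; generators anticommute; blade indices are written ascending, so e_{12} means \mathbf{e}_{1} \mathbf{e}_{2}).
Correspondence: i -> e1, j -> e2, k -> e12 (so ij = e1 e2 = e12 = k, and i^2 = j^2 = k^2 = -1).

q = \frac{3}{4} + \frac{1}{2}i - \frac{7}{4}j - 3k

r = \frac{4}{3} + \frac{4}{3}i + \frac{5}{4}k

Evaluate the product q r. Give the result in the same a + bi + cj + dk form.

In blades: q = \frac{3}{4} + \frac{1}{2} e_{1} - \frac{7}{4} e_{2} - 3 e_{12}, r = \frac{4}{3} + \frac{4}{3} e_{1} + \frac{5}{4} e_{12}.
Distribute q over r term by term (generator squares from the signature, products reordered to ascending indices): (\frac{3}{4})*r = 1 + e_{1} + \frac{15}{16} e_{12}; (\frac{1}{2} e_{1})*r = -\frac{2}{3} + \frac{2}{3} e_{1} - \frac{5}{8} e_{2}; (-\frac{7}{4} e_{2})*r = -\frac{35}{16} e_{1} - \frac{7}{3} e_{2} + \frac{7}{3} e_{12}; (-3 e_{12})*r = \frac{15}{4} - 4 e_{2} - 4 e_{12}.
Sum: \frac{49}{12} - \frac{25}{48} e_{1} - \frac{167}{24} e_{2} - \frac{35}{48} e_{12}; translating back through the correspondence:
Answer: \frac{49}{12} - \frac{25}{48}i - \frac{167}{24}j - \frac{35}{48}k


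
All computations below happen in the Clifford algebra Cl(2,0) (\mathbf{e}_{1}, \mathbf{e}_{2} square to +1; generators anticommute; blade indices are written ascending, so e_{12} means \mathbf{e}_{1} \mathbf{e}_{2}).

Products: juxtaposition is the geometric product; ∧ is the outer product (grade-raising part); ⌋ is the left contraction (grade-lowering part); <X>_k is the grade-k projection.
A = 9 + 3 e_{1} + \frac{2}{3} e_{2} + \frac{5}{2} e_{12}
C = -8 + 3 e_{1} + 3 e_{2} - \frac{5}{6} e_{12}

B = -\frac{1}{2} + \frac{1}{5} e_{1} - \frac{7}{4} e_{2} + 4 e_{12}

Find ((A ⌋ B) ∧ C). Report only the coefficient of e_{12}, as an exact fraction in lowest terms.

step 1: -\frac{226}{15} - \frac{13}{15} e_{1} - \frac{15}{4} e_{2} + 36 e_{12}
step 2: \frac{1808}{15} - \frac{574}{15} e_{1} - \frac{76}{5} e_{2} - \frac{48023}{180} e_{12}
Answer: -\frac{48023}{180}


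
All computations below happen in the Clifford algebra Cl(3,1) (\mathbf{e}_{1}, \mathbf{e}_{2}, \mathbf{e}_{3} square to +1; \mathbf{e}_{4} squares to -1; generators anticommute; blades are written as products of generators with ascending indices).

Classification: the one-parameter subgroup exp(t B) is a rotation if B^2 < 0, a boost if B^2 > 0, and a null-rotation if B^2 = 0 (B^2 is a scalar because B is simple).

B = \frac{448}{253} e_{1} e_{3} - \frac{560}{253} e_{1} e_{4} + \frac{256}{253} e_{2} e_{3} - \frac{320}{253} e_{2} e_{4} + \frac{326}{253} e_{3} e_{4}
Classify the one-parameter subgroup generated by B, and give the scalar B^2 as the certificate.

B^2 term by term: the squares give (\frac{448}{253})^2*(e_{1} e_{3})^2 + (-\frac{560}{253})^2*(e_{1} e_{4})^2 + (\frac{256}{253})^2*(e_{2} e_{3})^2 + (-\frac{320}{253})^2*(e_{2} e_{4})^2 + (\frac{326}{253})^2*(e_{3} e_{4})^2 = \frac{200704}{64009}*(-1) + \frac{313600}{64009}*(+1) + \frac{65536}{64009}*(-1) + \frac{102400}{64009}*(+1) + \frac{106276}{64009}*(+1) = 4 (each basis 2-blade squares to minus the product of its generators' squares); cross terms between blades sharing an index anticommute and cancel; the commuting (index-disjoint) pairs give grade-4 terms 2*c*c'*(blade product), which cancel blade by blade — e_{1} e_{2} e_{3} e_{4}: \frac{286720}{64009} - \frac{286720}{64009} = 0 — confirming B is simple. So B^2 = 4.
Answer: boost, certificate B^2 = 4. Certificate logic: 4 is a conjugation-invariant scalar, so its sign fixes rotation versus boost versus null-rotation outright.
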